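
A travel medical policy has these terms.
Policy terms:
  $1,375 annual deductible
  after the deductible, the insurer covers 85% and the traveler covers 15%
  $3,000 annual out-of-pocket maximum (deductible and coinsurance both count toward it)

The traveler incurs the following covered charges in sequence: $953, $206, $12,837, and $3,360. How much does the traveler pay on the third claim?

$1,841

Claim 1 ($953): fully absorbed by the deductible. Cost to traveler: $953. OOP to date $953.
Claim 2 ($206): entire amount goes to the deductible. Traveler pays $206; OOP now $1,159.
Claim 3 ($12,837): $216 to deductible, leaving $12,621; traveler's 15% is $1,893.15. Together that's $216 + $1,893.15 = $2,109.15. OOP would hit $3,268.15 > $3,000, so the cap limits the traveler to $3,000 − $1,159 = $1,841.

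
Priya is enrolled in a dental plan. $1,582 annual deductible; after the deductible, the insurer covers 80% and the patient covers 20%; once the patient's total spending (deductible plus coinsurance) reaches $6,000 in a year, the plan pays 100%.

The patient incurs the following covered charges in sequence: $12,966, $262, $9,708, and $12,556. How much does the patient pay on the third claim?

Bill 1, $12,966: $1,582 to deductible, leaving $11,384; patient's 20% is $2,276.80. Cost to patient: $3,858.80. OOP to date $3,858.80.
Bill 2, $262: deductible met; 20% of $262 = $52.40. Cost to patient: $52.40. OOP to date $3,911.20.
Bill 3, $9,708: deductible met; 20% of $9,708 = $1,941.60. Patient owes $1,941.60 (running OOP $5,852.80).

$1,941.60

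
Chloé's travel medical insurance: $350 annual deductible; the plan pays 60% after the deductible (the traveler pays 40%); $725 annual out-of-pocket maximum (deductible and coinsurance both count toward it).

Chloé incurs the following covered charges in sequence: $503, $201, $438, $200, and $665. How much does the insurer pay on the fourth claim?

#1 ($503): deductible takes $350, $153 remains; 40% of $153 = $61.20. Cost to traveler: $411.20. OOP to date $411.20. Insurer: $503 − $411.20 = $91.80.
#2 ($201): deductible already satisfied, so traveler's share is 40% × $201 = $80.40. Cost to traveler: $80.40. OOP to date $491.60. Plan pays $201 − $80.40 = $120.60.
#3 ($438): deductible already satisfied, so traveler's share is 40% × $438 = $175.20. Traveler pays $175.20; OOP now $666.80. Plan pays $438 − $175.20 = $262.80.
#4 ($200): 40% coinsurance on $200 = $80. Adding that to $666.80 gives $746.80, past the $725 cap; traveler pays only $725 − $666.80 = $58.20. Plan pays $200 − $58.20 = $141.80.

$141.80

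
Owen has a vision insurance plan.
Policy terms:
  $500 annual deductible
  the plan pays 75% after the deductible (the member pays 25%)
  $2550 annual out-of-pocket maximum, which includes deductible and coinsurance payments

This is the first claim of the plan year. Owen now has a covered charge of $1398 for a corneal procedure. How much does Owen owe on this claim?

$724.50

Nothing has been paid toward the $500 deductible, so the first $500 of this charge is applied there.
After the $500 deductible portion, $1398 − $500 = $898 is subject to coinsurance.
Member's 25% share of $898 is $224.50.
That puts the member's cost at $500 + $224.50 = $724.50 before any cap.
Cumulative spending $0 + $724.50 = $724.50 stays under the $2550 maximum.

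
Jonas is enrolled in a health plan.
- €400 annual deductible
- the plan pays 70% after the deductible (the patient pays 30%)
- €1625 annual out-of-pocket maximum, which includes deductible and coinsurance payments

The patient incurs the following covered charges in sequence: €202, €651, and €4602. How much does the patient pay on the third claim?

Bill 1, €202: fully absorbed by the deductible. Cost to patient: €202. OOP to date €202.
Bill 2, €651: €198 to deductible, leaving €453; coinsurance €453 × 30% = €135.90. Cost to patient: €333.90. OOP to date €535.90.
Bill 3, €4602: 30% coinsurance on €4602 = €1380.60. Adding that to €535.90 gives €1916.50, past the €1625 cap; patient pays only €1625 − €535.90 = €1089.10.

€1089.10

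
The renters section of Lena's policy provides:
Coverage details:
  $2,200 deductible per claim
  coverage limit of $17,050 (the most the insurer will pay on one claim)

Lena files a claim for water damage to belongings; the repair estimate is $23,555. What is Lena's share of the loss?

Less the $2,200 deductible: $23,555 − $2,200 = $21,355.
$21,355 exceeds the $17,050 limit, so the insurer pays the limit: $17,050.
Out of pocket: $23,555 − $17,050 = $6,505.

$6,505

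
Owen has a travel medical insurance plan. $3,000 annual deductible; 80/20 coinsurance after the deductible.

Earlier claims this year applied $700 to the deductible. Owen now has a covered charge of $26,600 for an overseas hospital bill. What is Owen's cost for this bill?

Remaining deductible: $3,000 − $700 = $2,300.
After the $2,300 deductible portion, $26,600 − $2,300 = $24,300 is subject to coinsurance.
Traveler's 20% share of $24,300 is $4,860.
Traveler responsibility: $2,300 + $4,860 = $7,160.

$7,160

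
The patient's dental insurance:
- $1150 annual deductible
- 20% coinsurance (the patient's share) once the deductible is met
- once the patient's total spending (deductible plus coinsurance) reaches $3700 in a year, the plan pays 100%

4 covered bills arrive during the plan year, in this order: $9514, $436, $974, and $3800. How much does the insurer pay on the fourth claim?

Claim 1 ($9514): $1150 to deductible, leaving $8364; coinsurance $8364 × 20% = $1672.80. Patient owes $2822.80 (running OOP $2822.80). Plan pays $9514 − $2822.80 = $6691.20.
Claim 2 ($436): 20% coinsurance on $436 = $87.20. Patient pays $87.20; OOP now $2910. Insurer: $436 − $87.20 = $348.80.
Claim 3 ($974): 20% coinsurance on $974 = $194.80. Patient pays $194.80; OOP now $3104.80. Plan pays $974 − $194.80 = $779.20.
Claim 4 ($3800): deductible met; 20% of $3800 = $760. Adding that to $3104.80 gives $3864.80, past the $3700 cap; patient pays only $3700 − $3104.80 = $595.20. Insurer: $3800 − $595.20 = $3204.80.

$3204.80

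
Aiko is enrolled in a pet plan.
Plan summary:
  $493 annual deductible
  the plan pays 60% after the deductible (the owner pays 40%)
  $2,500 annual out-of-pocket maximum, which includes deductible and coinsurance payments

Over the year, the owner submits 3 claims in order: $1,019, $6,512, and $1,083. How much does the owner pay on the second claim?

$1,796.60

Claim 1 ($1,019): deductible takes $493, $526 remains; owner's 40% is $210.40. Owner pays $703.40; OOP now $703.40.
Claim 2 ($6,512): 40% coinsurance on $6,512 = $2,604.80. Adding that to $703.40 gives $3,308.20, past the $2,500 cap; owner pays only $2,500 − $703.40 = $1,796.60.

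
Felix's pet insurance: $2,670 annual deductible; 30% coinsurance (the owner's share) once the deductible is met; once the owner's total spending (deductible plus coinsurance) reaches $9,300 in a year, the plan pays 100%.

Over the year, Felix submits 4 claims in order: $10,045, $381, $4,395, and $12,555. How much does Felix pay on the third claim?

Bill 1, $10,045: deductible takes $2,670, $7,375 remains; coinsurance $7,375 × 30% = $2,212.50. Cost to owner: $4,882.50. OOP to date $4,882.50.
Bill 2, $381: deductible already satisfied, so owner's share is 30% × $381 = $114.30. Cost to owner: $114.30. OOP to date $4,996.80.
Bill 3, $4,395: deductible met; 30% of $4,395 = $1,318.50. Cost to owner: $1,318.50. OOP to date $6,315.30.

$1,318.50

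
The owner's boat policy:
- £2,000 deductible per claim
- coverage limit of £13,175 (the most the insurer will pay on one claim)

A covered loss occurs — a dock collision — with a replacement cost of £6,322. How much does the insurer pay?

Subtract the deductible: £6,322 − £2,000 = £4,322.
£4,322 is within the £13,175 limit, so the insurer pays £4,322.

£4,322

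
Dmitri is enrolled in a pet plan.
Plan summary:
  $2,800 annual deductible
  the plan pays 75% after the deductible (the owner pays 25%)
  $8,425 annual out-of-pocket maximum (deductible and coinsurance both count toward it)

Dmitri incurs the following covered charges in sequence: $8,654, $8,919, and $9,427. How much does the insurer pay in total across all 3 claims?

$18,575

#1 ($8,654): $2,800 finishes the deductible; $5,854 goes to coinsurance; owner's 25% is $1,463.50. Cost to owner: $4,263.50. OOP to date $4,263.50. Plan pays $8,654 − $4,263.50 = $4,390.50.
#2 ($8,919): deductible met; 25% of $8,919 = $2,229.75. Cost to owner: $2,229.75. OOP to date $6,493.25. Plan pays $8,919 − $2,229.75 = $6,689.25.
#3 ($9,427): deductible met; 25% of $9,427 = $2,356.75. That would push OOP to $8,850, over the $8,425 cap, so owner pays $8,425 − $6,493.25 = $1,931.75. Plan pays $9,427 − $1,931.75 = $7,495.25.
Insurer total = bills − owner's total = $27,000 − $8,425 = $18,575.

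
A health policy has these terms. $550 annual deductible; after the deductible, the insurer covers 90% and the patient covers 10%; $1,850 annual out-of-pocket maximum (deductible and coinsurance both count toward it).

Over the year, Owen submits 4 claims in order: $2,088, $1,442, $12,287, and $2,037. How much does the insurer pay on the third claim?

$11,285

#1 ($2,088): $550 to deductible, leaving $1,538; coinsurance $1,538 × 10% = $153.80. Cost to patient: $703.80. OOP to date $703.80. Plan pays $2,088 − $703.80 = $1,384.20.
#2 ($1,442): deductible met; 10% of $1,442 = $144.20. Patient pays $144.20; OOP now $848. Insurer: $1,442 − $144.20 = $1,297.80.
#3 ($12,287): deductible met; 10% of $12,287 = $1,228.70. That would push OOP to $2,076.70, over the $1,850 cap, so patient pays $1,850 − $848 = $1,002. Insurer: $12,287 − $1,002 = $11,285.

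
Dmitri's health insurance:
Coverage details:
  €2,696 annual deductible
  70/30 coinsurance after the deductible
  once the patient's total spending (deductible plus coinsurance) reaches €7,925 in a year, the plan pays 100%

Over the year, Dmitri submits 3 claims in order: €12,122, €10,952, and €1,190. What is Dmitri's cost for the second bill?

€2,401.20

#1 (€12,122): €2,696 finishes the deductible; €9,426 goes to coinsurance; coinsurance €9,426 × 30% = €2,827.80. Patient owes €5,523.80 (running OOP €5,523.80).
#2 (€10,952): deductible already satisfied, so patient's share is 30% × €10,952 = €3,285.60. Adding that to €5,523.80 gives €8,809.40, past the €7,925 cap; patient pays only €7,925 − €5,523.80 = €2,401.20.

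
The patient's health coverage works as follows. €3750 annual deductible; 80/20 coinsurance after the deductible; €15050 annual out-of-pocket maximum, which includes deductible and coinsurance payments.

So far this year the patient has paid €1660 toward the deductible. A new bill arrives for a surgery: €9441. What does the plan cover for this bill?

€5880.80

Remaining deductible: €3750 − €1660 = €2090.
The remaining €7351 (= €9441 − €2090) moves to coinsurance.
Coinsurance: €7351 × 20% = €1470.20.
Patient responsibility before any cap: €2090 + €1470.20 = €3560.20.
Cumulative spending €1660 + €3560.20 = €5220.20 stays under the €15050 maximum.
Insurer pays the balance: €9441 − €3560.20 = €5880.80.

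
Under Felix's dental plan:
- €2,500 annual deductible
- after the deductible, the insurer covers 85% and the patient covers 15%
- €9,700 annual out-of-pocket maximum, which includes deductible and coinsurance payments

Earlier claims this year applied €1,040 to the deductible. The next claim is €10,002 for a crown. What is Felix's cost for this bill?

€2,741.30

Deductible still to meet: €2,500 − €1,040 = €1,460.
That leaves €10,002 − €1,460 = €8,542 for coinsurance.
Coinsurance: €8,542 × 15% = €1,281.30.
So the patient owes €1,460 + €1,281.30 = €2,741.30 before any cap.
Cumulative spending €1,040 + €2,741.30 = €3,781.30 stays under the €9,700 maximum.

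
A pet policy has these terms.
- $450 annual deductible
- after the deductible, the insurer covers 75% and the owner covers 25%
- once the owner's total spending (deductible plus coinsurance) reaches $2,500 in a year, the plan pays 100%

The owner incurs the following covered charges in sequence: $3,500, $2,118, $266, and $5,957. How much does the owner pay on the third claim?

$66.50

#1 ($3,500): deductible takes $450, $3,050 remains; coinsurance $3,050 × 25% = $762.50. Owner owes $1,212.50 (running OOP $1,212.50).
#2 ($2,118): deductible already satisfied, so owner's share is 25% × $2,118 = $529.50. Owner pays $529.50; OOP now $1,742.
#3 ($266): deductible already satisfied, so owner's share is 25% × $266 = $66.50. Owner owes $66.50 (running OOP $1,808.50).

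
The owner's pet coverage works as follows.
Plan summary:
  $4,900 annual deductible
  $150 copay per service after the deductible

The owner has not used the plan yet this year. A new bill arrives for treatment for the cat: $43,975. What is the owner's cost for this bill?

Nothing has been paid toward the $4,900 deductible, so the first $4,900 of this charge is applied there.
After the $4,900 deductible portion, $43,975 − $4,900 = $39,075 is subject to the copay.
Copay on this service: $150.
So the owner owes $4,900 + $150 = $5,050.

$5,050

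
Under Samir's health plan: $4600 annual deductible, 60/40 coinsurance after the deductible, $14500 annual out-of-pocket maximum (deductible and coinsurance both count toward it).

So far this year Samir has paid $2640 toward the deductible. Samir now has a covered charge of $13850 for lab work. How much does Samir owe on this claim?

$6716

Remaining deductible: $4600 − $2640 = $1960.
After the $1960 deductible portion, $13850 − $1960 = $11890 is subject to coinsurance.
Patient's 40% share of $11890 is $4756.
That puts the patient's cost at $1960 + $4756 = $6716 before any cap.
Cumulative spending $2640 + $6716 = $9356 stays under the $14500 maximum.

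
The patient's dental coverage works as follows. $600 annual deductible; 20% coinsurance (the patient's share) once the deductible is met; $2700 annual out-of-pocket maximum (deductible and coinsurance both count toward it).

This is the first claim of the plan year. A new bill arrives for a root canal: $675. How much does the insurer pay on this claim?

$60

The full $600 deductible is still open; $600 of this bill applies to it.
After the $600 deductible portion, $675 − $600 = $75 is subject to coinsurance.
20% of $75 = $15 falls to the patient.
That puts the patient's cost at $600 + $15 = $615 before any cap.
Total out-of-pocket so far would be $0 + $615 = $615, below the $2700 cap — no reduction.
The plan picks up $675 − $615 = $60.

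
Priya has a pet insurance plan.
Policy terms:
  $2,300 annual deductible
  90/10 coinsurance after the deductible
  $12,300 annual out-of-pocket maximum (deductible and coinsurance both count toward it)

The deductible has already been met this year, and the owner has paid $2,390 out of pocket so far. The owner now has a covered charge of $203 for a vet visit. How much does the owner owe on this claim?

The deductible is already satisfied, so the full bill goes to coinsurance.
Coinsurance: $203 × 10% = $20.30.
Year-to-date out-of-pocket becomes $2,390 + $20.30 = $2,410.30, still under the $12,300 maximum, so no cap applies.

$20.30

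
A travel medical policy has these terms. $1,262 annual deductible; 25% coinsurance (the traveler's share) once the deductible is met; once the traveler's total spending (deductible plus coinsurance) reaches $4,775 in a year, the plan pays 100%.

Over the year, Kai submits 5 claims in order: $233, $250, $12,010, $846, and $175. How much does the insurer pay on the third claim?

Claim 1 — $233: fully absorbed by the deductible. Traveler pays $233; OOP now $233. Insurer: $233 − $233 = $0.
Claim 2 — $250: all of it applies to the deductible. Traveler pays $250; OOP now $483. Plan pays $250 − $250 = $0.
Claim 3 — $12,010: $779 finishes the deductible; $11,231 goes to coinsurance; coinsurance $11,231 × 25% = $2,807.75. Cost to traveler: $3,586.75. OOP to date $4,069.75. Plan pays $12,010 − $3,586.75 = $8,423.25.

$8,423.25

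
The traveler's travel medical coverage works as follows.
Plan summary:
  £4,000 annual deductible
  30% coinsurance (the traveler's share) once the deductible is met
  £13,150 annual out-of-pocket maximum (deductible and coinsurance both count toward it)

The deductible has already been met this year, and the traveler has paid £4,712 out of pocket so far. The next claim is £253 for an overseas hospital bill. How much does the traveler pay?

£75.90

With the deductible met, the entire £253 is subject to coinsurance.
30% of £253 = £75.90 falls to the traveler.
Cumulative spending £4,712 + £75.90 = £4,787.90 stays under the £13,150 maximum.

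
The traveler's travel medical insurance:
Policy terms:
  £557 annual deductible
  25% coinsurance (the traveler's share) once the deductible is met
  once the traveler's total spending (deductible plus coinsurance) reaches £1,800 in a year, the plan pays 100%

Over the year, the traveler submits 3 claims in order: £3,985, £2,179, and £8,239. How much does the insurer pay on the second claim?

#1 (£3,985): deductible takes £557, £3,428 remains; 25% of £3,428 = £857. Cost to traveler: £1,414. OOP to date £1,414. Insurer: £3,985 − £1,414 = £2,571.
#2 (£2,179): deductible already satisfied, so traveler's share is 25% × £2,179 = £544.75. OOP would hit £1,958.75 > £1,800, so the cap limits the traveler to £1,800 − £1,414 = £386. Plan pays £2,179 − £386 = £1,793.

£1,793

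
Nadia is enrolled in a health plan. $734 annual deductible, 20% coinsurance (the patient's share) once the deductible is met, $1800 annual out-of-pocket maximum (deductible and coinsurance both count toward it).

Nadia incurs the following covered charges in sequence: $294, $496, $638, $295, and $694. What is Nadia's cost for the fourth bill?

Claim 1 — $294: all of it applies to the deductible. Patient owes $294 (running OOP $294).
Claim 2 — $496: deductible takes $440, $56 remains; patient's 20% is $11.20. Patient owes $451.20 (running OOP $745.20).
Claim 3 — $638: 20% coinsurance on $638 = $127.60. Cost to patient: $127.60. OOP to date $872.80.
Claim 4 — $295: 20% coinsurance on $295 = $59. Cost to patient: $59. OOP to date $931.80.

$59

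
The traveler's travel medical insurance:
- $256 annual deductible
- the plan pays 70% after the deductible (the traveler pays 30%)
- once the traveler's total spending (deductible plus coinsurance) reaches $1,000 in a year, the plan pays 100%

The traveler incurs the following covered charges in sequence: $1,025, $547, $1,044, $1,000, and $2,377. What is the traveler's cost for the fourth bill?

Claim 1 ($1,025): $256 to deductible, leaving $769; 30% of $769 = $230.70. Cost to traveler: $486.70. OOP to date $486.70.
Claim 2 ($547): deductible already satisfied, so traveler's share is 30% × $547 = $164.10. Cost to traveler: $164.10. OOP to date $650.80.
Claim 3 ($1,044): deductible met; 30% of $1,044 = $313.20. Traveler pays $313.20; OOP now $964.
Claim 4 ($1,000): deductible already satisfied, so traveler's share is 30% × $1,000 = $300. Adding that to $964 gives $1,264, past the $1,000 cap; traveler pays only $1,000 − $964 = $36.

$36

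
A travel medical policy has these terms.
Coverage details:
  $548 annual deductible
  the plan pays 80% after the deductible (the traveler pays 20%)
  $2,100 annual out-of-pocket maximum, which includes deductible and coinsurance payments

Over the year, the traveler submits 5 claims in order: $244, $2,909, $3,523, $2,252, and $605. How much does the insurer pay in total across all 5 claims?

Bill 1, $244: fully absorbed by the deductible. Traveler pays $244; OOP now $244. Plan pays $244 − $244 = $0.
Bill 2, $2,909: deductible takes $304, $2,605 remains; 20% of $2,605 = $521. Cost to traveler: $825. OOP to date $1,069. Insurer: $2,909 − $825 = $2,084.
Bill 3, $3,523: deductible already satisfied, so traveler's share is 20% × $3,523 = $704.60. Traveler owes $704.60 (running OOP $1,773.60). Insurer: $3,523 − $704.60 = $2,818.40.
Bill 4, $2,252: deductible met; 20% of $2,252 = $450.40. That would push OOP to $2,224, over the $2,100 cap, so traveler pays $2,100 − $1,773.60 = $326.40. Insurer: $2,252 − $326.40 = $1,925.60.
Bill 5, $605: 20% coinsurance on $605 = $121. OOP would hit $2,221 > $2,100, so the cap limits the traveler to $2,100 − $2,100 = $0. Plan pays $605 − $0 = $605.
Insurer total: $0 + $2,084 + $2,818.40 + $1,925.60 + $605 = $7,433.

$7,433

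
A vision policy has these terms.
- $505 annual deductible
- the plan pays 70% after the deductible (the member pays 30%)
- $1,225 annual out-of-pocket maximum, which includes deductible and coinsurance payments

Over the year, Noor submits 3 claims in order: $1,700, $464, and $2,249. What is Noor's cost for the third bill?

Claim 1 ($1,700): deductible takes $505, $1,195 remains; member's 30% is $358.50. Cost to member: $863.50. OOP to date $863.50.
Claim 2 ($464): 30% coinsurance on $464 = $139.20. Cost to member: $139.20. OOP to date $1,002.70.
Claim 3 ($2,249): 30% coinsurance on $2,249 = $674.70. That would push OOP to $1,677.40, over the $1,225 cap, so member pays $1,225 − $1,002.70 = $222.30.

$222.30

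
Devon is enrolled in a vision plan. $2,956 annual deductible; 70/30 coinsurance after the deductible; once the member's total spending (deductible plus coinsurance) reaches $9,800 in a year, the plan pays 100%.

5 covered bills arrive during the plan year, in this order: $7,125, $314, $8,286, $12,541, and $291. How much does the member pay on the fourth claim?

$3,013.30

Bill 1, $7,125: $2,956 to deductible, leaving $4,169; 30% of $4,169 = $1,250.70. Cost to member: $4,206.70. OOP to date $4,206.70.
Bill 2, $314: 30% coinsurance on $314 = $94.20. Cost to member: $94.20. OOP to date $4,300.90.
Bill 3, $8,286: deductible already satisfied, so member's share is 30% × $8,286 = $2,485.80. Cost to member: $2,485.80. OOP to date $6,786.70.
Bill 4, $12,541: deductible already satisfied, so member's share is 30% × $12,541 = $3,762.30. OOP would hit $10,549 > $9,800, so the cap limits the member to $9,800 − $6,786.70 = $3,013.30.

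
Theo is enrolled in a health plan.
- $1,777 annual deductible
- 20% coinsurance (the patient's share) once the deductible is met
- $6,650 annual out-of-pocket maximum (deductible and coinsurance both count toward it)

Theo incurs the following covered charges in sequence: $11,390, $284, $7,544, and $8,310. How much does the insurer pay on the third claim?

Claim 1 — $11,390: deductible takes $1,777, $9,613 remains; patient's 20% is $1,922.60. Patient pays $3,699.60; OOP now $3,699.60. Insurer: $11,390 − $3,699.60 = $7,690.40.
Claim 2 — $284: deductible met; 20% of $284 = $56.80. Patient pays $56.80; OOP now $3,756.40. Plan pays $284 − $56.80 = $227.20.
Claim 3 — $7,544: deductible met; 20% of $7,544 = $1,508.80. Cost to patient: $1,508.80. OOP to date $5,265.20. Insurer: $7,544 − $1,508.80 = $6,035.20.

$6,035.20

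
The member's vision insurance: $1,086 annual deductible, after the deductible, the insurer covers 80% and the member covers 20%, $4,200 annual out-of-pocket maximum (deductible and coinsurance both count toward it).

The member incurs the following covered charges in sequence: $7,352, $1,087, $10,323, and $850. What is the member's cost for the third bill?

Claim 1 — $7,352: deductible takes $1,086, $6,266 remains; 20% of $6,266 = $1,253.20. Member pays $2,339.20; OOP now $2,339.20.
Claim 2 — $1,087: deductible met; 20% of $1,087 = $217.40. Cost to member: $217.40. OOP to date $2,556.60.
Claim 3 — $10,323: deductible already satisfied, so member's share is 20% × $10,323 = $2,064.60. That would push OOP to $4,621.20, over the $4,200 cap, so member pays $4,200 − $2,556.60 = $1,643.40.

$1,643.40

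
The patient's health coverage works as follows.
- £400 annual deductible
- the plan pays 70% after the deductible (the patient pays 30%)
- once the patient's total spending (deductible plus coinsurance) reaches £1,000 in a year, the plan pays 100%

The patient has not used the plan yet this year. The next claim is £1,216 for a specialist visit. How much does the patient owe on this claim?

The full £400 deductible is still open; £400 of this bill applies to it.
That leaves £1,216 − £400 = £816 for coinsurance.
30% of £816 = £244.80 falls to the patient.
Patient responsibility before any cap: £400 + £244.80 = £644.80.
Cumulative spending £0 + £644.80 = £644.80 stays under the £1,000 maximum.

£644.80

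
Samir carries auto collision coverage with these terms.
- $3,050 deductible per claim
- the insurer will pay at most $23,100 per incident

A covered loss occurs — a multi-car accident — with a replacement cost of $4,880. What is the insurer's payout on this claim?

Subtract the deductible: $4,880 − $3,050 = $1,830.
That's under the $23,100 cap, so the insurer reimburses the full $1,830.

$1,830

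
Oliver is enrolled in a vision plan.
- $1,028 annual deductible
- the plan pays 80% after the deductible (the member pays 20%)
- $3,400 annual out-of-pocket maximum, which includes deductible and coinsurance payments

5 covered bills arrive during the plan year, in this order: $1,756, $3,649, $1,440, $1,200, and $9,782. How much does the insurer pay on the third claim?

$1,152

#1 ($1,756): $1,028 finishes the deductible; $728 goes to coinsurance; member's 20% is $145.60. Cost to member: $1,173.60. OOP to date $1,173.60. Plan pays $1,756 − $1,173.60 = $582.40.
#2 ($3,649): deductible met; 20% of $3,649 = $729.80. Cost to member: $729.80. OOP to date $1,903.40. Plan pays $3,649 − $729.80 = $2,919.20.
#3 ($1,440): deductible already satisfied, so member's share is 20% × $1,440 = $288. Cost to member: $288. OOP to date $2,191.40. Plan pays $1,440 − $288 = $1,152.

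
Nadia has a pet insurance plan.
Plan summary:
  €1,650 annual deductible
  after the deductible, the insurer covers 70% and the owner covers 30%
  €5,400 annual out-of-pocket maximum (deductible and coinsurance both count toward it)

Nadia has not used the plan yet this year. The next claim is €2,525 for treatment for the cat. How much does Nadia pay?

Nothing has been paid toward the €1,650 deductible, so the first €1,650 of this charge is applied there.
The remaining €875 (= €2,525 − €1,650) moves to coinsurance.
Owner's 30% share of €875 is €262.50.
That puts the owner's cost at €1,650 + €262.50 = €1,912.50 before any cap.
Cumulative spending €0 + €1,912.50 = €1,912.50 stays under the €5,400 maximum.

€1,912.50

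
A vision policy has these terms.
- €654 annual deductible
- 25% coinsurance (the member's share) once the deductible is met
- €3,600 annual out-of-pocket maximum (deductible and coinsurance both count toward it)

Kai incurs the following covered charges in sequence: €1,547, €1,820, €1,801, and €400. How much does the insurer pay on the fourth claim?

#1 (€1,547): €654 finishes the deductible; €893 goes to coinsurance; member's 25% is €223.25. Cost to member: €877.25. OOP to date €877.25. Insurer: €1,547 − €877.25 = €669.75.
#2 (€1,820): deductible met; 25% of €1,820 = €455. Member owes €455 (running OOP €1,332.25). Plan pays €1,820 − €455 = €1,365.
#3 (€1,801): deductible already satisfied, so member's share is 25% × €1,801 = €450.25. Member pays €450.25; OOP now €1,782.50. Insurer: €1,801 − €450.25 = €1,350.75.
#4 (€400): deductible already satisfied, so member's share is 25% × €400 = €100. Cost to member: €100. OOP to date €1,882.50. Plan pays €400 − €100 = €300.

€300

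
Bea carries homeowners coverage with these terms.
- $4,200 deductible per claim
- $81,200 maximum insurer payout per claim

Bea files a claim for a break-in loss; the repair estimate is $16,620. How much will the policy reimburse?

$12,420

Subtract the deductible: $16,620 − $4,200 = $12,420.
$12,420 is within the $81,200 limit, so the insurer pays $12,420.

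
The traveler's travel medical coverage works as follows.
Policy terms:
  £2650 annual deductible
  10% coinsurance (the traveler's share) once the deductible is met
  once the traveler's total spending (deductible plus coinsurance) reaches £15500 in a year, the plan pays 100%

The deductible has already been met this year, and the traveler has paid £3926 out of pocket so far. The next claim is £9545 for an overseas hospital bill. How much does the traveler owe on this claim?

With the deductible met, the entire £9545 is subject to coinsurance.
Coinsurance: £9545 × 10% = £954.50.
Cumulative spending £3926 + £954.50 = £4880.50 stays under the £15500 maximum.

£954.50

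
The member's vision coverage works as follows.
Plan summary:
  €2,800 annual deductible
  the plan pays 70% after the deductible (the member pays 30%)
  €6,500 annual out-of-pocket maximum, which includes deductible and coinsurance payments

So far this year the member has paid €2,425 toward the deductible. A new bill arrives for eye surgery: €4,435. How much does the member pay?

€1,593

Remaining deductible: €2,800 − €2,425 = €375.
The remaining €4,060 (= €4,435 − €375) moves to coinsurance.
Member's 30% share of €4,060 is €1,218.
Member responsibility before any cap: €375 + €1,218 = €1,593.
Year-to-date out-of-pocket becomes €2,425 + €1,593 = €4,018, still under the €6,500 maximum, so no cap applies.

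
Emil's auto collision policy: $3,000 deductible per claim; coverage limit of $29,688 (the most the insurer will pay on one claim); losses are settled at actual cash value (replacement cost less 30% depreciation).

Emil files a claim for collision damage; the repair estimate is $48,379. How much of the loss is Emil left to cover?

Actual cash value after 30% depreciation: $48,379 × 70% = $33,865.30.
Subtract the deductible: $33,865.30 − $3,000 = $30,865.30.
$30,865.30 exceeds the $29,688 limit, so the insurer pays the limit: $29,688.
The driver bears the rest of the original loss: $48,379 − $29,688 = $18,691.

$18,691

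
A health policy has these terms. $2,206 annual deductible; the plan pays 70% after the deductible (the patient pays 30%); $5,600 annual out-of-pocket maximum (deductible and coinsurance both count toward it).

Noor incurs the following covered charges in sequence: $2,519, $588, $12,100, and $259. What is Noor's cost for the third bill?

Claim 1 ($2,519): $2,206 to deductible, leaving $313; patient's 30% is $93.90. Patient owes $2,299.90 (running OOP $2,299.90).
Claim 2 ($588): deductible already satisfied, so patient's share is 30% × $588 = $176.40. Patient owes $176.40 (running OOP $2,476.30).
Claim 3 ($12,100): 30% coinsurance on $12,100 = $3,630. OOP would hit $6,106.30 > $5,600, so the cap limits the patient to $5,600 − $2,476.30 = $3,123.70.

$3,123.70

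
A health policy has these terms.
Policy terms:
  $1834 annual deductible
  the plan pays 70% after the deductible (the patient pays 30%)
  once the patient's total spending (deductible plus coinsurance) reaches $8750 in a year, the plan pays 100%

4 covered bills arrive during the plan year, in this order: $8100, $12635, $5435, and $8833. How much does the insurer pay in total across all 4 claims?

Claim 1 ($8100): $1834 finishes the deductible; $6266 goes to coinsurance; coinsurance $6266 × 30% = $1879.80. Patient pays $3713.80; OOP now $3713.80. Plan pays $8100 − $3713.80 = $4386.20.
Claim 2 ($12635): deductible met; 30% of $12635 = $3790.50. Patient pays $3790.50; OOP now $7504.30. Insurer: $12635 − $3790.50 = $8844.50.
Claim 3 ($5435): 30% coinsurance on $5435 = $1630.50. OOP would hit $9134.80 > $8750, so the cap limits the patient to $8750 − $7504.30 = $1245.70. Plan pays $5435 − $1245.70 = $4189.30.
Claim 4 ($8833): deductible already satisfied, so patient's share is 30% × $8833 = $2649.90. OOP would hit $11399.90 > $8750, so the cap limits the patient to $8750 − $8750 = $0. Plan pays $8833 − $0 = $8833.
Insurer total = bills − patient's total = $35003 − $8750 = $26253.

$26253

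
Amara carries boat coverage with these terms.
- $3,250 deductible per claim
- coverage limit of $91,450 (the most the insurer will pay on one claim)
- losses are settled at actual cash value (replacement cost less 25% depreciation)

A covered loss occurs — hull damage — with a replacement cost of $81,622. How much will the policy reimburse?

$57,966.50

Actual cash value after 25% depreciation: $81,622 × 75% = $61,216.50.
Subtract the deductible: $61,216.50 − $3,250 = $57,966.50.
That's under the $91,450 cap, so the insurer reimburses the full $57,966.50.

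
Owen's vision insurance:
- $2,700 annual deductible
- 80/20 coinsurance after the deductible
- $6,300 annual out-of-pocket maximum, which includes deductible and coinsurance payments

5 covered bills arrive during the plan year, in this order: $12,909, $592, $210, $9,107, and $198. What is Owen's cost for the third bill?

Claim 1 ($12,909): $2,700 to deductible, leaving $10,209; 20% of $10,209 = $2,041.80. Cost to member: $4,741.80. OOP to date $4,741.80.
Claim 2 ($592): deductible met; 20% of $592 = $118.40. Cost to member: $118.40. OOP to date $4,860.20.
Claim 3 ($210): 20% coinsurance on $210 = $42. Member owes $42 (running OOP $4,902.20).

$42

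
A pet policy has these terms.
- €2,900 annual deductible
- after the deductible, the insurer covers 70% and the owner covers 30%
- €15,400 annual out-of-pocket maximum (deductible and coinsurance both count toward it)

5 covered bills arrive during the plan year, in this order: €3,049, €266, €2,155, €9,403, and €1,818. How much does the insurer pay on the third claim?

Claim 1 (€3,049): deductible takes €2,900, €149 remains; coinsurance €149 × 30% = €44.70. Owner pays €2,944.70; OOP now €2,944.70. Plan pays €3,049 − €2,944.70 = €104.30.
Claim 2 (€266): deductible already satisfied, so owner's share is 30% × €266 = €79.80. Cost to owner: €79.80. OOP to date €3,024.50. Plan pays €266 − €79.80 = €186.20.
Claim 3 (€2,155): deductible already satisfied, so owner's share is 30% × €2,155 = €646.50. Owner pays €646.50; OOP now €3,671. Insurer: €2,155 − €646.50 = €1,508.50.

€1,508.50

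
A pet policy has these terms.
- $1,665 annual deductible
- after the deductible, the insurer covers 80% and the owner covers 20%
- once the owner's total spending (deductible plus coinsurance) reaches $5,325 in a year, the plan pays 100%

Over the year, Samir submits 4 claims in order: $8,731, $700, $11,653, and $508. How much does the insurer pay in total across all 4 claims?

$16,267

Claim 1 — $8,731: $1,665 to deductible, leaving $7,066; coinsurance $7,066 × 20% = $1,413.20. Owner pays $3,078.20; OOP now $3,078.20. Plan pays $8,731 − $3,078.20 = $5,652.80.
Claim 2 — $700: deductible met; 20% of $700 = $140. Owner owes $140 (running OOP $3,218.20). Insurer: $700 − $140 = $560.
Claim 3 — $11,653: 20% coinsurance on $11,653 = $2,330.60. That would push OOP to $5,548.80, over the $5,325 cap, so owner pays $5,325 − $3,218.20 = $2,106.80. Insurer: $11,653 − $2,106.80 = $9,546.20.
Claim 4 — $508: deductible met; 20% of $508 = $101.60. That would push OOP to $5,426.60, over the $5,325 cap, so owner pays $5,325 − $5,325 = $0. Insurer: $508 − $0 = $508.
Insurer total = bills − owner's total = $21,592 − $5,325 = $16,267.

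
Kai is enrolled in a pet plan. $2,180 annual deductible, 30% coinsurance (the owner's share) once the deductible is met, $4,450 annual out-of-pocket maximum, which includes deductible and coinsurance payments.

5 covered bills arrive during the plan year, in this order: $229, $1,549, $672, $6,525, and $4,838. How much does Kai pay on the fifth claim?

$231.50

Claim 1 ($229): all of it applies to the deductible. Owner owes $229 (running OOP $229).
Claim 2 ($1,549): entire amount goes to the deductible. Cost to owner: $1,549. OOP to date $1,778.
Claim 3 ($672): deductible takes $402, $270 remains; 30% of $270 = $81. Cost to owner: $483. OOP to date $2,261.
Claim 4 ($6,525): deductible already satisfied, so owner's share is 30% × $6,525 = $1,957.50. Owner owes $1,957.50 (running OOP $4,218.50).
Claim 5 ($4,838): deductible already satisfied, so owner's share is 30% × $4,838 = $1,451.40. OOP would hit $5,669.90 > $4,450, so the cap limits the owner to $4,450 − $4,218.50 = $231.50.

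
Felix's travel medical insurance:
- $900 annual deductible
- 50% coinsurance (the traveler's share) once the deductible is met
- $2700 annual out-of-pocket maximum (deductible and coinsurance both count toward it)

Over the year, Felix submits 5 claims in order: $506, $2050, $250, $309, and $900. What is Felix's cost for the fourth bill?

$154.50

Claim 1 ($506): entire amount goes to the deductible. Traveler owes $506 (running OOP $506).
Claim 2 ($2050): $394 finishes the deductible; $1656 goes to coinsurance; 50% of $1656 = $828. Traveler owes $1222 (running OOP $1728).
Claim 3 ($250): deductible already satisfied, so traveler's share is 50% × $250 = $125. Traveler pays $125; OOP now $1853.
Claim 4 ($309): deductible met; 50% of $309 = $154.50. Cost to traveler: $154.50. OOP to date $2007.50.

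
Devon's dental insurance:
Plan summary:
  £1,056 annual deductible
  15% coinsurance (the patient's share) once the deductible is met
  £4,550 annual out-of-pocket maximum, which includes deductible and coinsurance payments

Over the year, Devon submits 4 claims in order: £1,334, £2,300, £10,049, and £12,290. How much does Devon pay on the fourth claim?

£1,599.95

Claim 1 (£1,334): £1,056 to deductible, leaving £278; patient's 15% is £41.70. Patient pays £1,097.70; OOP now £1,097.70.
Claim 2 (£2,300): deductible already satisfied, so patient's share is 15% × £2,300 = £345. Patient owes £345 (running OOP £1,442.70).
Claim 3 (£10,049): deductible already satisfied, so patient's share is 15% × £10,049 = £1,507.35. Patient pays £1,507.35; OOP now £2,950.05.
Claim 4 (£12,290): deductible met; 15% of £12,290 = £1,843.50. That would push OOP to £4,793.55, over the £4,550 cap, so patient pays £4,550 − £2,950.05 = £1,599.95.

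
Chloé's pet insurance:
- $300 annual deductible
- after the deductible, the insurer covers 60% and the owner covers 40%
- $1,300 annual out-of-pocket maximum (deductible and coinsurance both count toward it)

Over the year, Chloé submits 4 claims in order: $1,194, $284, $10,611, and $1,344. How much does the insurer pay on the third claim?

#1 ($1,194): $300 finishes the deductible; $894 goes to coinsurance; owner's 40% is $357.60. Owner owes $657.60 (running OOP $657.60). Plan pays $1,194 − $657.60 = $536.40.
#2 ($284): deductible met; 40% of $284 = $113.60. Owner owes $113.60 (running OOP $771.20). Insurer: $284 − $113.60 = $170.40.
#3 ($10,611): deductible already satisfied, so owner's share is 40% × $10,611 = $4,244.40. That would push OOP to $5,015.60, over the $1,300 cap, so owner pays $1,300 − $771.20 = $528.80. Plan pays $10,611 − $528.80 = $10,082.20.

$10,082.20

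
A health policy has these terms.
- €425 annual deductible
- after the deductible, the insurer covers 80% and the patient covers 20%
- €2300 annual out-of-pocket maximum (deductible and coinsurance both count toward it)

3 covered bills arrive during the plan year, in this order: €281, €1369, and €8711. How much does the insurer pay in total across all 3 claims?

€8061

Claim 1 — €281: entire amount goes to the deductible. Patient pays €281; OOP now €281. Insurer: €281 − €281 = €0.
Claim 2 — €1369: deductible takes €144, €1225 remains; coinsurance €1225 × 20% = €245. Patient owes €389 (running OOP €670). Plan pays €1369 − €389 = €980.
Claim 3 — €8711: deductible met; 20% of €8711 = €1742.20. That would push OOP to €2412.20, over the €2300 cap, so patient pays €2300 − €670 = €1630. Plan pays €8711 − €1630 = €7081.
Insurer total: €0 + €980 + €7081 = €8061.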